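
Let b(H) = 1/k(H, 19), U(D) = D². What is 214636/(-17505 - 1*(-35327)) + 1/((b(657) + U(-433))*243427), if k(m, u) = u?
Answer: 93061668112746821/7727245425289124 ≈ 12.043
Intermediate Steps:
b(H) = 1/19
214636/(-17505 - 1*(-35327)) + 1/((b(657) + U(-433))*243427) = 214636/(-17505 - 1*(-35327)) + 1/((1/19 + (-433)²)*243427) = 214636/(-17505 + 35327) + (1/243427)/(1/19 + 187489) = 214636/17822 + (1/243427)/(3562292/19) = 214636*(1/17822) + (19/3562292)*(1/243427) = 107318/8911 + 19/867158054684 = 93061668112746821/7727245425289124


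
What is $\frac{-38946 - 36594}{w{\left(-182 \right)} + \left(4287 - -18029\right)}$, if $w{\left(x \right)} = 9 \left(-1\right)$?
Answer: $- \frac{75540}{22307} \approx -3.3864$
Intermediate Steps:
$w{\left(x \right)} = -9$
$\frac{-38946 - 36594}{w{\left(-182 \right)} + \left(4287 - -18029\right)} = \frac{-38946 - 36594}{-9 + \left(4287 - -18029\right)} = - \frac{75540}{-9 + \left(4287 + 18029\right)} = - \frac{75540}{-9 + 22316} = - \frac{75540}{22307}$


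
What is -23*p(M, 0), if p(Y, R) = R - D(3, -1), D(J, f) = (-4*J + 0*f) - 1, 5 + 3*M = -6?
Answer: -299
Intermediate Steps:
M = -11/3 (M = -5/3 + (⅓)*(-6) = -5/3 - 2 = -11/3 ≈ -3.6667)
D(J, f) = -1 - 4*J (D(J, f) = (-4*J + 0) - 1 = -4*J - 1 = -1 - 4*J)
p(Y, R) = 13 + R (p(Y, R) = R - (-1 - 4*3) = R - (-1 - 12) = R - 1*(-13) = R + 13 = 13 + R)
-23*p(M, 0) = -23*(13 + 0) = -23*13 = -299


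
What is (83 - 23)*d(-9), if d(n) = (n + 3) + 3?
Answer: -180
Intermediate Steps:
d(n) = 6 + n (d(n) = (3 + n) + 3 = 6 + n)
(83 - 23)*d(-9) = (83 - 23)*(6 - 9) = 60*(-3) = -180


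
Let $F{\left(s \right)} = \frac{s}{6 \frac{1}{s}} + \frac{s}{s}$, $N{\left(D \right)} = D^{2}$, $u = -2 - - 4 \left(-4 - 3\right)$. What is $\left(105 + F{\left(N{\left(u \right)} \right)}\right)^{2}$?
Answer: $18253631236$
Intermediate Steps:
$u = -30$ ($u = -2 - \left(-4\right) \left(-7\right) = -2 - 28 = -30$)
$F{\left(s \right)} = 1 + \frac{s^{2}}{6}$ ($F{\left(s \right)} = s \frac{s}{6} + 1 = \frac{s^{2}}{6} + 1 = 1 + \frac{s^{2}}{6}$)
$\left(105 + F{\left(N{\left(u \right)} \right)}\right)^{2} = \left(105 + \left(1 + \frac{\left(\left(-30\right)^{2}\right)^{2}}{6}\right)\right)^{2} = \left(105 + \left(1 + \frac{900^{2}}{6}\right)\right)^{2} = \left(105 + \left(1 + \frac{1}{6} \cdot 810000\right)\right)^{2} = \left(105 + \left(1 + 135000\right)\right)^{2} = \left(105 + 135001\right)^{2} = 135106^{2} = 18253631236$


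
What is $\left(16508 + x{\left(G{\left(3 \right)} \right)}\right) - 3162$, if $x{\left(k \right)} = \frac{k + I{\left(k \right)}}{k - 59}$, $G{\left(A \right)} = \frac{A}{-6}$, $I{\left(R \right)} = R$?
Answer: $\frac{1588176}{119} \approx 13346.0$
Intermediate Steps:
$G{\left(A \right)} = - \frac{A}{6}$ ($G{\left(A \right)} = A \left(- \frac{1}{6}\right) = - \frac{A}{6}$)
$x{\left(k \right)} = \frac{2 k}{-59 + k}$ ($x{\left(k \right)} = \frac{k + k}{k - 59} = \frac{2 k}{-59 + k}$)
$\left(16508 + x{\left(G{\left(3 \right)} \right)}\right) - 3162 = \left(16508 + \frac{2 \left(\left(- \frac{1}{6}\right) 3\right)}{-59 - \frac{1}{2}}\right) - 3162 = \left(16508 + 2 \left(- \frac{1}{2}\right) \frac{1}{-59 - \frac{1}{2}}\right) - 3162 = \left(16508 + 2 \left(- \frac{1}{2}\right) \frac{1}{- \frac{119}{2}}\right) - 3162 = \left(16508 + 2 \left(- \frac{1}{2}\right) \left(- \frac{2}{119}\right)\right) - 3162 = \left(16508 + \frac{2}{119}\right) - 3162 = \frac{1964454}{119} - 3162 = \frac{1588176}{119}$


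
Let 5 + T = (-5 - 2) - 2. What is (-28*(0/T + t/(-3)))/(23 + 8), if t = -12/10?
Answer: -56/155 ≈ -0.36129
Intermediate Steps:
t = -6/5 (t = -12*1/10 = -6/5 ≈ -1.2000)
T = -14 (T = -5 + ((-5 - 2) - 2) = -5 + (-7 - 2) = -5 - 9 = -14)
(-28*(0/T + t/(-3)))/(23 + 8) = (-28*(0/(-14) - 6/5/(-3)))/(23 + 8) = -28*(0*(-1/14) - 6/5*(-1/3))/31 = -28*(0 + 2/5)*(1/31) = -28*2/5*(1/31) = -56/5*1/31 = -56/155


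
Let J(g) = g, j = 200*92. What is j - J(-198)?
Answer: 18598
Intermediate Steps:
j = 18400
j - J(-198) = 18400 - 1*(-198) = 18400 + 198 = 18598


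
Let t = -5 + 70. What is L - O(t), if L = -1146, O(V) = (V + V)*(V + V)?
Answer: -18046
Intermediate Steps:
t = 65
O(V) = 4*V² (O(V) = (2*V)*(2*V) = 4*V²)
L - O(t) = -1146 - 4*65² = -1146 - 4*4225 = -1146 - 1*16900 = -1146 - 16900 = -18046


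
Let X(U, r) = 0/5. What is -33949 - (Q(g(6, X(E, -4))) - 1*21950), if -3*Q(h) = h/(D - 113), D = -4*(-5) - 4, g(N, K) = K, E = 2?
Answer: -11999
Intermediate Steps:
X(U, r) = 0 (X(U, r) = 0*(⅕) = 0)
D = 16 (D = 20 - 4 = 16)
Q(h) = h/291 (Q(h) = -h/(3*(16 - 113)) = -h/(3*(-97)) = -(-1)*h/291 = h/291)
-33949 - (Q(g(6, X(E, -4))) - 1*21950) = -33949 - ((1/291)*0 - 1*21950) = -33949 - (0 - 21950) = -33949 - 1*(-21950) = -33949 + 21950 = -11999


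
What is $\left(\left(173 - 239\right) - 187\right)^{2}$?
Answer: $64009$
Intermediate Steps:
$\left(\left(173 - 239\right) - 187\right)^{2} = \left(-66 - 187\right)^{2} = \left(-253\right)^{2} = 64009$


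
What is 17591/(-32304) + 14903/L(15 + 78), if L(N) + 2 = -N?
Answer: -483097657/3068880 ≈ -157.42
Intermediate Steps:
L(N) = -2 - N
17591/(-32304) + 14903/L(15 + 78) = 17591/(-32304) + 14903/(-2 - (15 + 78)) = 17591*(-1/32304) + 14903/(-2 - 1*93) = -17591/32304 + 14903/(-2 - 93) = -17591/32304 + 14903/(-95) = -17591/32304 + 14903*(-1/95) = -17591/32304 - 14903/95 = -483097657/3068880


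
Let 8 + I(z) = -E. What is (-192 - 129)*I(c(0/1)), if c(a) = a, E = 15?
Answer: 7383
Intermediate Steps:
I(z) = -23 (I(z) = -8 - 1*15 = -8 - 15 = -23)
(-192 - 129)*I(c(0/1)) = (-192 - 129)*(-23) = -321*(-23) = 7383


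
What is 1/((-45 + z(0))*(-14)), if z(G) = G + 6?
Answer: 1/546 ≈ 0.0018315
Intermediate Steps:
z(G) = 6 + G
1/((-45 + z(0))*(-14)) = 1/((-45 + (6 + 0))*(-14)) = 1/((-45 + 6)*(-14)) = 1/(-39*(-14)) = 1/546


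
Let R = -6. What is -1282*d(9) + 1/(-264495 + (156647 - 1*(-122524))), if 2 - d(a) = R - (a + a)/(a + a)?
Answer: -169331687/14676 ≈ -11538.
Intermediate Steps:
d(a) = 9 (d(a) = 2 - (-6 - (a + a)/(a + a)) = 2 - (-6 - 2*a/(2*a)) = 2 - (-6 - 2*a*1/(2*a)) = 2 - (-6 - 1*1) = 2 - (-6 - 1) = 2 - 1*(-7) = 2 + 7 = 9)
-1282*d(9) + 1/(-264495 + (156647 - 1*(-122524))) = -1282*9 + 1/(-264495 + (156647 - 1*(-122524))) = -11538 + 1/(-264495 + (156647 + 122524)) = -11538 + 1/(-264495 + 279171) = -11538 + 1/14676 = -169331687/14676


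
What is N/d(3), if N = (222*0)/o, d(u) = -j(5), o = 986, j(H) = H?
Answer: 0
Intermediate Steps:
d(u) = -5 (d(u) = -1*5 = -5)
N = 0 (N = (222*0)/986 = 0*(1/986) = 0)
N/d(3) = 0/(-5) = 0*(-⅕) = 0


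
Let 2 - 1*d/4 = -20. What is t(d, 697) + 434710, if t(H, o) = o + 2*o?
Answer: 436801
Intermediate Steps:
d = 88 (d = 8 - 4*(-20) = 8 + 80 = 88)
t(H, o) = 3*o
t(d, 697) + 434710 = 3*697 + 434710 = 2091 + 434710 = 436801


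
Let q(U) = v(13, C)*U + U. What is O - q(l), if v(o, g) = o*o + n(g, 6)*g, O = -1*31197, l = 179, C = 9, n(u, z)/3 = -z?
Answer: -32629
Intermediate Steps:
n(u, z) = -3*z (n(u, z) = 3*(-z) = -3*z)
O = -31197
v(o, g) = o² - 18*g (v(o, g) = o*o + (-3*6)*g = o² - 18*g)
q(U) = 8*U (q(U) = (13² - 18*9)*U + U = (169 - 162)*U + U = 7*U + U = 8*U)
O - q(l) = -31197 - 8*179 = -31197 - 1*1432 = -31197 - 1432 = -32629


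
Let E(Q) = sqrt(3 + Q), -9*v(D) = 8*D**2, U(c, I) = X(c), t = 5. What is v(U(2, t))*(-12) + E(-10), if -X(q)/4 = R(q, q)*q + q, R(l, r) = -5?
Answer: 32768/3 + I*sqrt(7) ≈ 10923.0 + 2.6458*I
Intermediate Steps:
X(q) = 16*q (X(q) = -4*(-5*q + q) = -(-16)*q = 16*q)
U(c, I) = 16*c
v(D) = -8*D**2/9
v(U(2, t))*(-12) + E(-10) = -8*(16*2)**2/9*(-12) + sqrt(3 - 10) = -8/9*32**2*(-12) + sqrt(-7) = -8/9*1024*(-12) + I*sqrt(7) = -8192/9*(-12) + I*sqrt(7) = 32768/3 + I*sqrt(7)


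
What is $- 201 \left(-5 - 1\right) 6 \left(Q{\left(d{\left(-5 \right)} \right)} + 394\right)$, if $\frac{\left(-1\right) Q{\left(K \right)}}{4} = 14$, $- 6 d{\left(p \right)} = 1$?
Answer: $2445768$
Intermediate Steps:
$d{\left(p \right)} = - \frac{1}{6}$ ($d{\left(p \right)} = \left(- \frac{1}{6}\right) 1 = - \frac{1}{6}$)
$Q{\left(K \right)} = -56$ ($Q{\left(K \right)} = \left(-4\right) 14 = -56$)
$- 201 \left(-5 - 1\right) 6 \left(Q{\left(d{\left(-5 \right)} \right)} + 394\right) = - 201 \left(-5 - 1\right) 6 \left(-56 + 394\right) = - 201 \left(\left(-6\right) 6\right) 338 = \left(-201\right) \left(-36\right) 338 = 7236 \cdot 338 = 2445768$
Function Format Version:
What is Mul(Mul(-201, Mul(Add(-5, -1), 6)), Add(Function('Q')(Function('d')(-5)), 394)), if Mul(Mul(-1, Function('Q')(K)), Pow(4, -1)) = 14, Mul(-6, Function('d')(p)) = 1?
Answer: 2445768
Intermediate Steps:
Function('d')(p) = Rational(-1, 6) (Function('d')(p) = Mul(Rational(-1, 6), 1) = Rational(-1, 6))
Function('Q')(K) = -56 (Function('Q')(K) = Mul(-4, 14) = -56)
Mul(Mul(-201, Mul(Add(-5, -1), 6)), Add(Function('Q')(Function('d')(-5)), 394)) = Mul(Mul(-201, Mul(Add(-5, -1), 6)), Add(-56, 394)) = Mul(Mul(-201, Mul(-6, 6)), 338) = Mul(Mul(-201, -36), 338) = Mul(7236, 338) = 2445768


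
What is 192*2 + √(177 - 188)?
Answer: 384 + I*√11 ≈ 384.0 + 3.3166*I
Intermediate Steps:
192*2 + √(177 - 188) = 384 + √(-11) = 384 + I*√11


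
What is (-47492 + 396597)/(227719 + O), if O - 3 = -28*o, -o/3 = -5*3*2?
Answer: 349105/225202 ≈ 1.5502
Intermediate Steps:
o = 90 (o = -3*(-5*3)*2 = -(-45)*2 = -3*(-30) = 90)
O = -2517 (O = 3 - 28*90 = 3 - 2520 = -2517)
(-47492 + 396597)/(227719 + O) = (-47492 + 396597)/(227719 - 2517) = 349105/225202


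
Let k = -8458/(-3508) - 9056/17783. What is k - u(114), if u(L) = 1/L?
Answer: 1682824520/888954387 ≈ 1.8930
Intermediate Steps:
k = 59320083/31191382 (k = -8458*(-1/3508) - 9056*1/17783 = 4229/1754 - 9056/17783 = 59320083/31191382 ≈ 1.9018)
k - u(114) = 59320083/31191382 - 1/114 = 1682824520/888954387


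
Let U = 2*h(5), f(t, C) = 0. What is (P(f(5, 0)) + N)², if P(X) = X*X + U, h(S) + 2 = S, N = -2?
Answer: 16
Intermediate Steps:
h(S) = -2 + S
U = 6 (U = 2*(-2 + 5) = 2*3 = 6)
P(X) = 6 + X² (P(X) = X*X + 6 = X² + 6 = 6 + X²)
(P(f(5, 0)) + N)² = ((6 + 0²) - 2)² = ((6 + 0) - 2)² = (6 - 2)² = 4² = 16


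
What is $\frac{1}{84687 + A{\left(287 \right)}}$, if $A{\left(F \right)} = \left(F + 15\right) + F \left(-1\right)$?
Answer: $\frac{1}{84702} \approx 1.1806 \cdot 10^{-5}$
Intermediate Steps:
$A{\left(F \right)} = 15$ ($A{\left(F \right)} = \left(15 + F\right) - F = 15$)
$\frac{1}{84687 + A{\left(287 \right)}} = \frac{1}{84687 + 15} = \frac{1}{84702}$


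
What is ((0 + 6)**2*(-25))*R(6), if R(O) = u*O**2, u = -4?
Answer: 129600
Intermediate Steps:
R(O) = -4*O**2
((0 + 6)**2*(-25))*R(6) = ((0 + 6)**2*(-25))*(-4*6**2) = (6**2*(-25))*(-4*36) = (36*(-25))*(-144) = -900*(-144) = 129600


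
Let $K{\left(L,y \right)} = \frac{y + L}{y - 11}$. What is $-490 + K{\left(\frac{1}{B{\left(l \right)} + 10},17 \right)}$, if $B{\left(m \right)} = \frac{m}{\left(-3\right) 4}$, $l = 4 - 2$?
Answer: $- \frac{172451}{354} \approx -487.15$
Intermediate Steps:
$l = 2$ ($l = 4 - 2 = 2$)
$B{\left(m \right)} = - \frac{m}{12}$ ($B{\left(m \right)} = \frac{m}{-12} = m \left(- \frac{1}{12}\right) = - \frac{m}{12}$)
$K{\left(L,y \right)} = \frac{L + y}{-11 + y}$
$-490 + K{\left(\frac{1}{B{\left(l \right)} + 10},17 \right)} = -490 + \frac{\frac{1}{\left(- \frac{1}{12}\right) 2 + 10} + 17}{-11 + 17} = -490 + \frac{\frac{1}{- \frac{1}{6} + 10} + 17}{6} = -490 + \frac{\frac{1}{\frac{59}{6}} + 17}{6} = -490 + \frac{\frac{6}{59} + 17}{6} = -490 + \frac{1}{6} \cdot \frac{1009}{59} = -490 + \frac{1009}{354} = - \frac{172451}{354}$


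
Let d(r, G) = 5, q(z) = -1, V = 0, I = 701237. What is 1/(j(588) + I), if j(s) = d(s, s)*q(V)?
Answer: 1/701232 ≈ 1.4261e-6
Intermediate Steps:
j(s) = -5 (j(s) = 5*(-1) = -5)
1/(j(588) + I) = 1/(-5 + 701237) = 1/701232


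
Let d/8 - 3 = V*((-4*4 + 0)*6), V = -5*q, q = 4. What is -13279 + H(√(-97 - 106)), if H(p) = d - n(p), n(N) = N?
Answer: 2105 - I*√203 ≈ 2105.0 - 14.248*I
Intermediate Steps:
V = -20 (V = -5*4 = -20)
d = 15384 (d = 24 + 8*(-20*(-4*4 + 0)*6) = 24 + 8*(-20*(-16 + 0)*6) = 24 + 8*(-(-320)*6) = 24 + 8*(-20*(-96)) = 24 + 8*1920 = 24 + 15360 = 15384)
H(p) = 15384 - p
-13279 + H(√(-97 - 106)) = -13279 + (15384 - √(-97 - 106)) = -13279 + (15384 - √(-203)) = -13279 + (15384 - I*√203) = 2105 - I*√203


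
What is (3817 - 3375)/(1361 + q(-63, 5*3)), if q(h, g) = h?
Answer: 221/649 ≈ 0.34052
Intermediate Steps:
(3817 - 3375)/(1361 + q(-63, 5*3)) = (3817 - 3375)/(1361 - 63) = 442/1298 = 442*(1/1298) = 221/649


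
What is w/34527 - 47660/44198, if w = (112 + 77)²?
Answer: -11126677/254337391 ≈ -0.043748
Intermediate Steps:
w = 35721 (w = 189² = 35721)
w/34527 - 47660/44198 = 35721/34527 - 47660/44198 = 35721*(1/34527) - 47660*1/44198 = 11907/11509 - 23830/22099 = -11126677/254337391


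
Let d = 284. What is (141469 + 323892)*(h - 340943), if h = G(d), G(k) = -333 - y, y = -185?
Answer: -158730448851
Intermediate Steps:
G(k) = -148 (G(k) = -333 - 1*(-185) = -333 + 185 = -148)
h = -148
(141469 + 323892)*(h - 340943) = (141469 + 323892)*(-148 - 340943) = 465361*(-341091) = -158730448851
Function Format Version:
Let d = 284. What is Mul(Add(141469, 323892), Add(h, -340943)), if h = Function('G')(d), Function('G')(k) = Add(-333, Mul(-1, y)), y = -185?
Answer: -158730448851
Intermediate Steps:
Function('G')(k) = -148 (Function('G')(k) = Add(-333, Mul(-1, -185)) = Add(-333, 185) = -148)
h = -148
Mul(Add(141469, 323892), Add(h, -340943)) = Mul(Add(141469, 323892), Add(-148, -340943)) = Mul(465361, -341091) = -158730448851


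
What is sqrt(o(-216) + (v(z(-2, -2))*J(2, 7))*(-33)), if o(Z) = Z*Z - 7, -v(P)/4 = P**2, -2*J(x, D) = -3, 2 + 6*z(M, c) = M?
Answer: 9*sqrt(577) ≈ 216.19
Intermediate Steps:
z(M, c) = -1/3 + M/6
J(x, D) = 3/2 (J(x, D) = -1/2*(-3) = 3/2)
v(P) = -4*P**2
o(Z) = -7 + Z**2 (o(Z) = Z**2 - 7 = -7 + Z**2)
sqrt(o(-216) + (v(z(-2, -2))*J(2, 7))*(-33)) = sqrt((-7 + (-216)**2) + (-4*(-1/3 + (1/6)*(-2))**2*(3/2))*(-33)) = sqrt((-7 + 46656) + (-4*(-1/3 - 1/3)**2*(3/2))*(-33)) = sqrt(46649 + (-4*(-2/3)**2*(3/2))*(-33)) = sqrt(46649 + (-4*4/9*(3/2))*(-33)) = sqrt(46649 - 16/9*3/2*(-33)) = sqrt(46649 - 8/3*(-33)) = sqrt(46649 + 88) = sqrt(46737) = 9*sqrt(577)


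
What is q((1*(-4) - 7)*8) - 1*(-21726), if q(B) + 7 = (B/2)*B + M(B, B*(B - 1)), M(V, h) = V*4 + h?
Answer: 33071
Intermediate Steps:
M(V, h) = h + 4*V (M(V, h) = 4*V + h = h + 4*V)
q(B) = -7 + B²/2 + 4*B + B*(-1 + B) (q(B) = -7 + ((B/2)*B + (B*(B - 1) + 4*B)) = -7 + ((B*(½))*B + (B*(-1 + B) + 4*B)) = -7 + ((B/2)*B + (4*B + B*(-1 + B))) = -7 + (B²/2 + (4*B + B*(-1 + B))) = -7 + (B²/2 + 4*B + B*(-1 + B)) = -7 + B²/2 + 4*B + B*(-1 + B))
q((1*(-4) - 7)*8) - 1*(-21726) = (-7 + 3*((1*(-4) - 7)*8) + 3*((1*(-4) - 7)*8)²/2) - 1*(-21726) = (-7 + 3*((-4 - 7)*8) + 3*((-4 - 7)*8)²/2) + 21726 = (-7 + 3*(-11*8) + 3*(-11*8)²/2) + 21726 = (-7 + 3*(-88) + (3/2)*(-88)²) + 21726 = (-7 - 264 + (3/2)*7744) + 21726 = (-7 - 264 + 11616) + 21726 = 11345 + 21726 = 33071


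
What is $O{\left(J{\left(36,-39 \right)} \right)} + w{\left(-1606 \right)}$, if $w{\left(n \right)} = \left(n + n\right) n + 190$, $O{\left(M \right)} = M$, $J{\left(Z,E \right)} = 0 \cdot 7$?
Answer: $5158662$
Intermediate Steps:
$J{\left(Z,E \right)} = 0$
$w{\left(n \right)} = 190 + 2 n^{2}$ ($w{\left(n \right)} = 2 n n + 190 = 2 n^{2} + 190 = 190 + 2 n^{2}$)
$O{\left(J{\left(36,-39 \right)} \right)} + w{\left(-1606 \right)} = 0 + \left(190 + 2 \left(-1606\right)^{2}\right) = 0 + \left(190 + 2 \cdot 2579236\right) = 0 + \left(190 + 5158472\right) = 0 + 5158662 = 5158662$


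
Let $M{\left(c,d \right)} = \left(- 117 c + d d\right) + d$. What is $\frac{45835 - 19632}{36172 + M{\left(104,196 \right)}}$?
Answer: $\frac{26203}{62616} \approx 0.41847$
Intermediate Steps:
$M{\left(c,d \right)} = d + d^{2} - 117 c$ ($M{\left(c,d \right)} = \left(- 117 c + d^{2}\right) + d = \left(d^{2} - 117 c\right) + d = d + d^{2} - 117 c$)
$\frac{45835 - 19632}{36172 + M{\left(104,196 \right)}} = \frac{45835 - 19632}{36172 + \left(196 + 196^{2} - 12168\right)} = \frac{45835 - 19632}{36172 + \left(196 + 38416 - 12168\right)} = \frac{26203}{36172 + 26444} = \frac{26203}{62616}$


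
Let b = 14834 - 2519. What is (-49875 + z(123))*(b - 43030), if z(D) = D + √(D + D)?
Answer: 1528132680 - 30715*√246 ≈ 1.5277e+9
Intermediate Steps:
z(D) = D + √2*√D (z(D) = D + √(2*D) = D + √2*√D)
b = 12315
(-49875 + z(123))*(b - 43030) = (-49875 + (123 + √2*√123))*(12315 - 43030) = (-49875 + (123 + √246))*(-30715) = (-49752 + √246)*(-30715) = 1528132680 - 30715*√246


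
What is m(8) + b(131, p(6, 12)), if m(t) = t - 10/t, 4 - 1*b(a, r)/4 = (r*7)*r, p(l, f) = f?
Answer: -16037/4 ≈ -4009.3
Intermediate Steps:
b(a, r) = 16 - 28*r² (b(a, r) = 16 - 4*r*7*r = 16 - 4*7*r*r = 16 - 28*r²)
m(t) = t - 10/t
m(8) + b(131, p(6, 12)) = (8 - 10/8) + (16 - 28*12²) = (8 - 10*⅛) + (16 - 28*144) = (8 - 5/4) + (16 - 4032) = 27/4 - 4016 = -16037/4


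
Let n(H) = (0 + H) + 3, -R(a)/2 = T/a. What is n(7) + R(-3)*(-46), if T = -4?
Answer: 398/3 ≈ 132.67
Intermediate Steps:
R(a) = 8/a (R(a) = -(-8)/a = 8/a)
n(H) = 3 + H (n(H) = H + 3 = 3 + H)
n(7) + R(-3)*(-46) = (3 + 7) + (8/(-3))*(-46) = 10 + (8*(-1/3))*(-46) = 10 - 8/3*(-46) = 10 + 368/3 = 398/3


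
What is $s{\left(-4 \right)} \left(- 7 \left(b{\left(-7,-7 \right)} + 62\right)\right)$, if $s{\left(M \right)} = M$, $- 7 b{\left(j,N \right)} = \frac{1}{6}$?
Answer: $\frac{5206}{3} \approx 1735.3$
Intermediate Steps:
$b{\left(j,N \right)} = - \frac{1}{42}$ ($b{\left(j,N \right)} = - \frac{1}{7 \cdot 6} = \left(- \frac{1}{7}\right) \frac{1}{6} = - \frac{1}{42}$)
$s{\left(-4 \right)} \left(- 7 \left(b{\left(-7,-7 \right)} + 62\right)\right) = - 4 \left(- 7 \left(- \frac{1}{42} + 62\right)\right) = - 4 \left(\left(-7\right) \frac{2603}{42}\right) = \left(-4\right) \left(- \frac{2603}{6}\right) = \frac{5206}{3}$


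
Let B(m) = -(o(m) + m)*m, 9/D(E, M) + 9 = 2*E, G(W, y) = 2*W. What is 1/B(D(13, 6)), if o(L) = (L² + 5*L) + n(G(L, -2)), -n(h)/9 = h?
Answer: 4913/15795 ≈ 0.31105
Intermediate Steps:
n(h) = -9*h
o(L) = L² - 13*L (o(L) = (L² + 5*L) - 18*L = L² - 13*L)
D(E, M) = 9/(-9 + 2*E)
B(m) = -m*(m + m*(-13 + m)) (B(m) = -(m*(-13 + m) + m)*m = -(m + m*(-13 + m))*m = -m*(m + m*(-13 + m)))
1/B(D(13, 6)) = 1/((9/(-9 + 2*13))²*(12 - 9/(-9 + 2*13))) = 1/((9/(-9 + 26))²*(12 - 9/(-9 + 26))) = 1/((9/17)²*(12 - 9/17)) = 1/((9*(1/17))²*(12 - 9/17)) = 1/((9/17)²*(12 - 1*9/17)) = 1/(81*(12 - 9/17)/289) = 1/((81/289)*(195/17)) = 1/(15795/4913) = 4913/15795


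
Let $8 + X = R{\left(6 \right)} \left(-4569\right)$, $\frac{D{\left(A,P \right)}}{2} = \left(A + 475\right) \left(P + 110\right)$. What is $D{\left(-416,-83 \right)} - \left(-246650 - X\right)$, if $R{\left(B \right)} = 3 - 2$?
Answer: $245259$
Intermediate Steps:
$D{\left(A,P \right)} = 2 \left(110 + P\right) \left(475 + A\right)$ ($D{\left(A,P \right)} = 2 \left(A + 475\right) \left(P + 110\right) = 2 \left(475 + A\right) \left(110 + P\right) = 2 \left(110 + P\right) \left(475 + A\right)$)
$R{\left(B \right)} = 1$ ($R{\left(B \right)} = 3 - 2 = 1$)
$X = -4577$ ($X = -8 + 1 \left(-4569\right) = -8 - 4569 = -4577$)
$D{\left(-416,-83 \right)} - \left(-246650 - X\right) = \left(104500 + 220 \left(-416\right) + 950 \left(-83\right) + 2 \left(-416\right) \left(-83\right)\right) - \left(-246650 - -4577\right) = \left(104500 - 91520 - 78850 + 69056\right) - \left(-246650 + 4577\right) = 3186 - -242073 = 3186 + 242073 = 245259$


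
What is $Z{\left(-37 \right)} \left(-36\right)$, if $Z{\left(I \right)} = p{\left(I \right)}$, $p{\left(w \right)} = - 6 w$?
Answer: $-7992$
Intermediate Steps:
$Z{\left(I \right)} = - 6 I$
$Z{\left(-37 \right)} \left(-36\right) = \left(-6\right) \left(-37\right) \left(-36\right) = 222 \left(-36\right) = -7992$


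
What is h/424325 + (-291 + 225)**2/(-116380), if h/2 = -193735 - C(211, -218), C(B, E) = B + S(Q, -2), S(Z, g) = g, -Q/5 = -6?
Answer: -213594387/224467925 ≈ -0.95156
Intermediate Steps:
Q = 30 (Q = -5*(-6) = 30)
C(B, E) = -2 + B (C(B, E) = B - 2 = -2 + B)
h = -387888 (h = 2*(-193735 - (-2 + 211)) = 2*(-193735 - 1*209) = 2*(-193735 - 209) = 2*(-193944) = -387888)
h/424325 + (-291 + 225)**2/(-116380) = -387888/424325 + (-291 + 225)**2/(-116380) = -387888*1/424325 + (-66)**2*(-1/116380) = -387888/424325 + 4356*(-1/116380) = -387888/424325 - 99/2645 = -213594387/224467925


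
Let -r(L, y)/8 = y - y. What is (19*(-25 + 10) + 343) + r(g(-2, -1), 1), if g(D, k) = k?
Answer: 58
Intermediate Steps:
r(L, y) = 0 (r(L, y) = -8*(y - y) = -8*0 = 0)
(19*(-25 + 10) + 343) + r(g(-2, -1), 1) = (19*(-25 + 10) + 343) + 0 = (19*(-15) + 343) + 0 = (-285 + 343) + 0 = 58 + 0 = 58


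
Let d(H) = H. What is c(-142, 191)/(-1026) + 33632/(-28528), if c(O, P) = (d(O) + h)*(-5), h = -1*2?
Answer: -191134/101631 ≈ -1.8807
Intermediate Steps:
h = -2
c(O, P) = 10 - 5*O (c(O, P) = (O - 2)*(-5) = (-2 + O)*(-5) = 10 - 5*O)
c(-142, 191)/(-1026) + 33632/(-28528) = (10 - 5*(-142))/(-1026) + 33632/(-28528) = (10 + 710)*(-1/1026) + 33632*(-1/28528) = 720*(-1/1026) - 2102/1783 = -40/57 - 2102/1783 = -191134/101631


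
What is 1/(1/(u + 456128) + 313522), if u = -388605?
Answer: 67523/21169946007 ≈ 3.1896e-6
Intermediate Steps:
1/(1/(u + 456128) + 313522) = 1/(1/(-388605 + 456128) + 313522) = 1/(1/67523 + 313522) = 1/(21169946007/67523) = 67523/21169946007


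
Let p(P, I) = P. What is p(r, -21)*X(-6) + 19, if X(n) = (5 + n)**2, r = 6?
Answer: 25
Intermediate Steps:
p(r, -21)*X(-6) + 19 = 6*(5 - 6)**2 + 19 = 6*(-1)**2 + 19 = 6*1 + 19 = 6 + 19 = 25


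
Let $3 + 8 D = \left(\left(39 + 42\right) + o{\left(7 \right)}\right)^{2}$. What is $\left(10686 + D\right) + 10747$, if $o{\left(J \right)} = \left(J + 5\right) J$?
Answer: $\frac{99343}{4} \approx 24836.0$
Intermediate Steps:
$o{\left(J \right)} = J \left(5 + J\right)$ ($o{\left(J \right)} = \left(5 + J\right) J = J \left(5 + J\right)$)
$D = \frac{13611}{4}$ ($D = - \frac{3}{8} + \frac{\left(\left(39 + 42\right) + 7 \left(5 + 7\right)\right)^{2}}{8} = - \frac{3}{8} + \frac{\left(81 + 7 \cdot 12\right)^{2}}{8} = - \frac{3}{8} + \frac{\left(81 + 84\right)^{2}}{8} = - \frac{3}{8} + \frac{165^{2}}{8} = - \frac{3}{8} + \frac{1}{8} \cdot 27225 = - \frac{3}{8} + \frac{27225}{8} = \frac{13611}{4} \approx 3402.8$)
$\left(10686 + D\right) + 10747 = \left(10686 + \frac{13611}{4}\right) + 10747 = \frac{56355}{4} + 10747 = \frac{99343}{4}$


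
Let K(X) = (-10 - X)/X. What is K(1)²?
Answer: 121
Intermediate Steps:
K(X) = (-10 - X)/X
K(1)² = ((-10 - 1*1)/1)² = (1*(-10 - 1))² = (1*(-11))² = (-11)² = 121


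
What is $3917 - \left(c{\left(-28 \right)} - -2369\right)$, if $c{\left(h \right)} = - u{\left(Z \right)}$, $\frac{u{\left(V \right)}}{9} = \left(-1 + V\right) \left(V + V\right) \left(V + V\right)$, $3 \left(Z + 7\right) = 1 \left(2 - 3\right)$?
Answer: $- \frac{43756}{3} \approx -14585.0$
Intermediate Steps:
$Z = - \frac{22}{3}$ ($Z = -7 + \frac{1 \left(2 - 3\right)}{3} = -7 + \frac{1 \left(-1\right)}{3} = -7 + \frac{1}{3} \left(-1\right) = -7 - \frac{1}{3} = - \frac{22}{3} \approx -7.3333$)
$u{\left(V \right)} = 36 V^{2} \left(-1 + V\right)$ ($u{\left(V \right)} = 9 \left(-1 + V\right) \left(V + V\right) \left(V + V\right) = 9 \left(-1 + V\right) 2 V 2 V = 9 \left(-1 + V\right) 4 V^{2} = 9 \cdot 4 V^{2} \left(-1 + V\right) = 36 V^{2} \left(-1 + V\right)$)
$c{\left(h \right)} = \frac{48400}{3}$ ($c{\left(h \right)} = - 36 \left(- \frac{22}{3}\right)^{2} \left(-1 - \frac{22}{3}\right) = - \frac{36 \cdot 484 \left(-25\right)}{9 \cdot 3} = \left(-1\right) \left(- \frac{48400}{3}\right) = \frac{48400}{3}$)
$3917 - \left(c{\left(-28 \right)} - -2369\right) = 3917 - \left(\frac{48400}{3} - -2369\right) = 3917 - \left(\frac{48400}{3} + 2369\right) = 3917 - \frac{55507}{3} = - \frac{43756}{3}$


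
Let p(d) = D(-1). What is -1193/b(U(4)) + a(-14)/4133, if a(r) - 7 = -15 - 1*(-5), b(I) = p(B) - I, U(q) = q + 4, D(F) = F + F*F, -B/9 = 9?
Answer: 4930645/33064 ≈ 149.12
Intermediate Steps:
B = -81 (B = -9*9 = -81)
D(F) = F + F²
p(d) = 0 (p(d) = -(1 - 1) = -1*0 = 0)
U(q) = 4 + q
b(I) = -I (b(I) = 0 - I = -I)
a(r) = -3 (a(r) = 7 + (-15 - 1*(-5)) = 7 + (-15 + 5) = 7 - 10 = -3)
-1193/b(U(4)) + a(-14)/4133 = -1193*(-1/(4 + 4)) - 3/4133 = -1193/((-1*8)) - 3*1/4133 = -1193/(-8) - 3/4133 = -1193*(-⅛) - 3/4133 = 1193/8 - 3/4133 = 4930645/33064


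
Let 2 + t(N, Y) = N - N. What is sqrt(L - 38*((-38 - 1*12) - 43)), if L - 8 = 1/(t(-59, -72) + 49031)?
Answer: sqrt(8514411391851)/49029 ≈ 59.515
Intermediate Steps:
t(N, Y) = -2 (t(N, Y) = -2 + (N - N) = -2 + 0 = -2)
L = 392233/49029 (L = 8 + 1/(-2 + 49031) = 8 + 1/49029 = 392233/49029 ≈ 8.0000)
sqrt(L - 38*((-38 - 1*12) - 43)) = sqrt(392233/49029 - 38*((-38 - 1*12) - 43)) = sqrt(392233/49029 - 38*((-38 - 12) - 43)) = sqrt(392233/49029 - 38*(-50 - 43)) = sqrt(392233/49029 - 38*(-93)) = sqrt(392233/49029 + 3534) = sqrt(173660719/49029) = sqrt(8514411391851)/49029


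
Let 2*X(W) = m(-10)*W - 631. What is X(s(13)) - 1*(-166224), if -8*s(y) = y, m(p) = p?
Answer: 1327333/8 ≈ 1.6592e+5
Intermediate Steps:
s(y) = -y/8
X(W) = -631/2 - 5*W (X(W) = (-10*W - 631)/2 = (-631 - 10*W)/2 = -631/2 - 5*W)
X(s(13)) - 1*(-166224) = (-631/2 - (-5)*13/8) - 1*(-166224) = (-631/2 - 5*(-13/8)) + 166224 = (-631/2 + 65/8) + 166224 = -2459/8 + 166224 = 1327333/8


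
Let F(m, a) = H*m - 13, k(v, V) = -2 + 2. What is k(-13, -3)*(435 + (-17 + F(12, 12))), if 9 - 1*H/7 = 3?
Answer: 0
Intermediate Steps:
H = 42 (H = 63 - 7*3 = 63 - 21 = 42)
k(v, V) = 0
F(m, a) = -13 + 42*m (F(m, a) = 42*m - 13 = -13 + 42*m)
k(-13, -3)*(435 + (-17 + F(12, 12))) = 0*(435 + (-17 + (-13 + 42*12))) = 0*(435 + (-17 + (-13 + 504))) = 0*(435 + (-17 + 491)) = 0*(435 + 474) = 0*909 = 0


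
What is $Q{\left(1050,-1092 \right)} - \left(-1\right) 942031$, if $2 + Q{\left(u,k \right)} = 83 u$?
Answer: $1029179$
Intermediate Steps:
$Q{\left(u,k \right)} = -2 + 83 u$
$Q{\left(1050,-1092 \right)} - \left(-1\right) 942031 = \left(-2 + 83 \cdot 1050\right) - \left(-1\right) 942031 = \left(-2 + 87150\right) - -942031 = 87148 + 942031 = 1029179$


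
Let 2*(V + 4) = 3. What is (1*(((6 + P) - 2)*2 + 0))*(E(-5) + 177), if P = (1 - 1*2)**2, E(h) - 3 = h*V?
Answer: 1925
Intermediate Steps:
V = -5/2 (V = -4 + (1/2)*3 = -4 + 3/2 = -5/2 ≈ -2.5000)
E(h) = 3 - 5*h/2 (E(h) = 3 + h*(-5/2) = 3 - 5*h/2)
P = 1 (P = (1 - 2)**2 = (-1)**2 = 1)
(1*(((6 + P) - 2)*2 + 0))*(E(-5) + 177) = (1*(((6 + 1) - 2)*2 + 0))*((3 - 5/2*(-5)) + 177) = (1*((7 - 2)*2 + 0))*((3 + 25/2) + 177) = (1*(5*2 + 0))*(31/2 + 177) = (1*(10 + 0))*(385/2) = (1*10)*(385/2) = 10*(385/2) = 1925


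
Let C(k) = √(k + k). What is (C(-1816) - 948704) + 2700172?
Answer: 1751468 + 4*I*√227 ≈ 1.7515e+6 + 60.266*I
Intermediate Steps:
C(k) = √2*√k (C(k) = √(2*k) = √2*√k)
(C(-1816) - 948704) + 2700172 = (√2*√(-1816) - 948704) + 2700172 = (√2*(2*I*√454) - 948704) + 2700172 = (4*I*√227 - 948704) + 2700172 = (-948704 + 4*I*√227) + 2700172 = 1751468 + 4*I*√227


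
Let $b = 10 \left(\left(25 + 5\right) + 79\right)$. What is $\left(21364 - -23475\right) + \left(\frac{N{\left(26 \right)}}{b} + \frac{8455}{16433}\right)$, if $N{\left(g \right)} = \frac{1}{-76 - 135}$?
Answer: $\frac{169467612166147}{3779425670} \approx 44840.0$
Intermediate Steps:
$N{\left(g \right)} = - \frac{1}{211}$ ($N{\left(g \right)} = \frac{1}{-211} = - \frac{1}{211}$)
$b = 1090$ ($b = 10 \left(30 + 79\right) = 10 \cdot 109 = 1090$)
$\left(21364 - -23475\right) + \left(\frac{N{\left(26 \right)}}{b} + \frac{8455}{16433}\right) = \left(21364 - -23475\right) + \left(- \frac{1}{211 \cdot 1090} + \frac{8455}{16433}\right) = \left(21364 + 23475\right) + \left(\left(- \frac{1}{211}\right) \frac{1}{1090} + 8455 \cdot \frac{1}{16433}\right) = 44839 + \left(- \frac{1}{229990} + \frac{8455}{16433}\right) = 44839 + \frac{1944549017}{3779425670} = \frac{169467612166147}{3779425670}$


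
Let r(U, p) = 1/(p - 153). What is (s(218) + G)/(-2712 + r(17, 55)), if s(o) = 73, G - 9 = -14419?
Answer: 1405026/265777 ≈ 5.2865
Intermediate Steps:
G = -14410 (G = 9 - 14419 = -14410)
r(U, p) = 1/(-153 + p)
(s(218) + G)/(-2712 + r(17, 55)) = (73 - 14410)/(-2712 + 1/(-153 + 55)) = -14337/(-2712 + 1/(-98)) = -14337/(-2712 - 1/98) = -14337/(-265777/98) = -14337*(-98/265777) = 1405026/265777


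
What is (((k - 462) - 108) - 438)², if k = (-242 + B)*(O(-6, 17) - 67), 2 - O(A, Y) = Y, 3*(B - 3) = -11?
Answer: 3211715584/9 ≈ 3.5686e+8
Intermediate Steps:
B = -⅔ (B = 3 + (⅓)*(-11) = 3 - 11/3 = -⅔ ≈ -0.66667)
O(A, Y) = 2 - Y
k = 59696/3 (k = (-242 - ⅔)*((2 - 1*17) - 67) = -728*((2 - 17) - 67)/3 = -728*(-15 - 67)/3 = -728/3*(-82) = 59696/3 ≈ 19899.)
(((k - 462) - 108) - 438)² = (((59696/3 - 462) - 108) - 438)² = ((58310/3 - 108) - 438)² = (57986/3 - 438)² = (56672/3)² = 3211715584/9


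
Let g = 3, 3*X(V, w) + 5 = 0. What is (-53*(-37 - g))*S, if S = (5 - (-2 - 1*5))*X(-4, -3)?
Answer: -42400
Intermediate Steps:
X(V, w) = -5/3 (X(V, w) = -5/3 + (⅓)*0 = -5/3 + 0 = -5/3)
S = -20 (S = (5 - (-2 - 1*5))*(-5/3) = (5 - (-2 - 5))*(-5/3) = (5 - 1*(-7))*(-5/3) = (5 + 7)*(-5/3) = 12*(-5/3) = -20)
(-53*(-37 - g))*S = -53*(-37 - 1*3)*(-20) = -53*(-37 - 3)*(-20) = -53*(-40)*(-20) = 2120*(-20) = -42400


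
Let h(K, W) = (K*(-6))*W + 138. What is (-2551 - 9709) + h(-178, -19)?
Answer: -32414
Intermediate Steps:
h(K, W) = 138 - 6*K*W (h(K, W) = (-6*K)*W + 138 = -6*K*W + 138 = 138 - 6*K*W)
(-2551 - 9709) + h(-178, -19) = (-2551 - 9709) + (138 - 6*(-178)*(-19)) = -12260 + (138 - 20292) = -12260 - 20154 = -32414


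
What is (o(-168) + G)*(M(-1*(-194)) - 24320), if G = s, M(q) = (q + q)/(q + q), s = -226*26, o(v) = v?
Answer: 146984036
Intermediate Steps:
s = -5876
M(q) = 1 (M(q) = (2*q)/((2*q)) = (2*q)*(1/(2*q)) = 1)
G = -5876
(o(-168) + G)*(M(-1*(-194)) - 24320) = (-168 - 5876)*(1 - 24320) = -6044*(-24319) = 146984036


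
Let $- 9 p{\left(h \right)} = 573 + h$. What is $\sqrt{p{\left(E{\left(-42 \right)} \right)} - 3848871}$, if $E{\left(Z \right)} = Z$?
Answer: $i \sqrt{3848930} \approx 1961.9 i$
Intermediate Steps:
$p{\left(h \right)} = - \frac{191}{3} - \frac{h}{9}$ ($p{\left(h \right)} = - \frac{573 + h}{9} = - \frac{191}{3} - \frac{h}{9}$)
$\sqrt{p{\left(E{\left(-42 \right)} \right)} - 3848871} = \sqrt{\left(- \frac{191}{3} - - \frac{14}{3}\right) - 3848871} = \sqrt{\left(- \frac{191}{3} + \frac{14}{3}\right) - 3848871} = \sqrt{-59 - 3848871} = \sqrt{-3848930} = i \sqrt{3848930}$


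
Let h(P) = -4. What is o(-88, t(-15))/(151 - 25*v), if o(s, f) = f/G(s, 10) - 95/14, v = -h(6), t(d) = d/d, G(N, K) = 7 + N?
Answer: -7709/57834 ≈ -0.13330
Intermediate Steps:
t(d) = 1
v = 4 (v = -1*(-4) = 4)
o(s, f) = -95/14 + f/(7 + s) (o(s, f) = f/(7 + s) - 95/14 = -95/14 + f/(7 + s))
o(-88, t(-15))/(151 - 25*v) = (-95/14 + 1/(7 - 88))/(151 - 25*4) = (-95/14 + 1/(-81))/(151 - 100) = (-95/14 + 1*(-1/81))/51 = (-95/14 - 1/81)*(1/51) = -7709/1134*1/51 = -7709/57834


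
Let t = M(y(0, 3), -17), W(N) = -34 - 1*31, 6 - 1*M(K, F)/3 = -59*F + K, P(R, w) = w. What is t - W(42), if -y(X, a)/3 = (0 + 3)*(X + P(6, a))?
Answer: -2845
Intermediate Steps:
y(X, a) = -9*X - 9*a (y(X, a) = -3*(0 + 3)*(X + a) = -9*(X + a) = -3*(3*X + 3*a) = -9*X - 9*a)
M(K, F) = 18 - 3*K + 177*F (M(K, F) = 18 - 3*(-59*F + K) = 18 - 3*(K - 59*F) = 18 + (-3*K + 177*F) = 18 - 3*K + 177*F)
W(N) = -65 (W(N) = -34 - 31 = -65)
t = -2910 (t = 18 - 3*(-9*0 - 9*3) + 177*(-17) = 18 - 3*(0 - 27) - 3009 = 18 - 3*(-27) - 3009 = 18 + 81 - 3009 = -2910)
t - W(42) = -2910 - 1*(-65) = -2910 + 65 = -2845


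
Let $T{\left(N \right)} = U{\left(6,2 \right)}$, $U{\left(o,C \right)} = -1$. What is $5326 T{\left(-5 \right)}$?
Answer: $-5326$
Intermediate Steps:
$T{\left(N \right)} = -1$
$5326 T{\left(-5 \right)} = 5326 \left(-1\right) = -5326$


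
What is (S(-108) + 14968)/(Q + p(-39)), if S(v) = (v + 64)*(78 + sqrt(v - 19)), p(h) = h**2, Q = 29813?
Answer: 5768/15667 - 22*I*sqrt(127)/15667 ≈ 0.36816 - 0.015825*I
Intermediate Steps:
S(v) = (64 + v)*(78 + sqrt(-19 + v))
(S(-108) + 14968)/(Q + p(-39)) = ((4992 + 64*sqrt(-19 - 108) + 78*(-108) - 108*sqrt(-19 - 108)) + 14968)/(29813 + (-39)**2) = ((4992 + 64*sqrt(-127) - 8424 - 108*I*sqrt(127)) + 14968)/(29813 + 1521) = ((4992 + 64*(I*sqrt(127)) - 8424 - 108*I*sqrt(127)) + 14968)/31334 = ((4992 + 64*I*sqrt(127) - 8424 - 108*I*sqrt(127)) + 14968)*(1/31334) = ((-3432 - 44*I*sqrt(127)) + 14968)*(1/31334) = (11536 - 44*I*sqrt(127))*(1/31334) = 5768/15667 - 22*I*sqrt(127)/15667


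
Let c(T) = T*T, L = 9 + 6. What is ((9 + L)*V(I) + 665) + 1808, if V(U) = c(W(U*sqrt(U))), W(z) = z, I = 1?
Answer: 2497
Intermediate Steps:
L = 15
c(T) = T**2
V(U) = U**3 (V(U) = (U*sqrt(U))**2 = (U**(3/2))**2 = U**3)
((9 + L)*V(I) + 665) + 1808 = ((9 + 15)*1**3 + 665) + 1808 = (24*1 + 665) + 1808 = (24 + 665) + 1808 = 689 + 1808 = 2497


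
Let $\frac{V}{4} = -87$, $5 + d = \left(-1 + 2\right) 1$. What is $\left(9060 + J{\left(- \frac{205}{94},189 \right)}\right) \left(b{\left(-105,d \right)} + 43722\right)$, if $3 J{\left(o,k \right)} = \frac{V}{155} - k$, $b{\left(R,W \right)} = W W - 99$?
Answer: $\frac{60851050741}{155} \approx 3.9259 \cdot 10^{8}$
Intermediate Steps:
$d = -4$ ($d = -5 + \left(-1 + 2\right) 1 = -5 + 1 \cdot 1 = -5 + 1 = -4$)
$V = -348$ ($V = 4 \left(-87\right) = -348$)
$b{\left(R,W \right)} = -99 + W^{2}$ ($b{\left(R,W \right)} = W^{2} - 99 = -99 + W^{2}$)
$J{\left(o,k \right)} = - \frac{116}{155} - \frac{k}{3}$ ($J{\left(o,k \right)} = \frac{- \frac{348}{155} - k}{3} = - \frac{116}{155} - \frac{k}{3}$)
$\left(9060 + J{\left(- \frac{205}{94},189 \right)}\right) \left(b{\left(-105,d \right)} + 43722\right) = \left(9060 - \frac{9881}{155}\right) \left(\left(-99 + \left(-4\right)^{2}\right) + 43722\right) = \left(9060 - \frac{9881}{155}\right) \left(\left(-99 + 16\right) + 43722\right) = \left(9060 - \frac{9881}{155}\right) \left(-83 + 43722\right) = \frac{1394419}{155} \cdot 43639 = \frac{60851050741}{155}$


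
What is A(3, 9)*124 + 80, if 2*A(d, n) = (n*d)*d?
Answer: 5102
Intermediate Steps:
A(d, n) = n*d²/2 (A(d, n) = ((n*d)*d)/2 = ((d*n)*d)/2 = (n*d²)/2 = n*d²/2)
A(3, 9)*124 + 80 = ((½)*9*3²)*124 + 80 = ((½)*9*9)*124 + 80 = (81/2)*124 + 80 = 5022 + 80 = 5102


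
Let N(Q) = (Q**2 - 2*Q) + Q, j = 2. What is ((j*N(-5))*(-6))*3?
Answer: -1080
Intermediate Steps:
N(Q) = Q**2 - Q
((j*N(-5))*(-6))*3 = ((2*(-5*(-1 - 5)))*(-6))*3 = ((2*(-5*(-6)))*(-6))*3 = ((2*30)*(-6))*3 = (60*(-6))*3 = -360*3 = -1080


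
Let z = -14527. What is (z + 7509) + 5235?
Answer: -1783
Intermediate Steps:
(z + 7509) + 5235 = (-14527 + 7509) + 5235 = -7018 + 5235 = -1783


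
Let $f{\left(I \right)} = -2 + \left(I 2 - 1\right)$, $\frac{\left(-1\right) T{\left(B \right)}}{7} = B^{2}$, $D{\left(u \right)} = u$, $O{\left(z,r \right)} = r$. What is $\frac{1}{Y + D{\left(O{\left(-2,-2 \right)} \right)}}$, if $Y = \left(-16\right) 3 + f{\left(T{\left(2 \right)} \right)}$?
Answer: $- \frac{1}{109} \approx -0.0091743$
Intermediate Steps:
$T{\left(B \right)} = - 7 B^{2}$
$f{\left(I \right)} = -3 + 2 I$ ($f{\left(I \right)} = -2 + \left(2 I - 1\right) = -2 + \left(-1 + 2 I\right) = -3 + 2 I$)
$Y = -107$ ($Y = \left(-16\right) 3 + \left(-3 + 2 \left(- 7 \cdot 2^{2}\right)\right) = -48 + \left(-3 + 2 \left(\left(-7\right) 4\right)\right) = -48 + \left(-3 + 2 \left(-28\right)\right) = -48 - 59 = -107$)
$\frac{1}{Y + D{\left(O{\left(-2,-2 \right)} \right)}} = \frac{1}{-107 - 2} = \frac{1}{-109} = - \frac{1}{109}$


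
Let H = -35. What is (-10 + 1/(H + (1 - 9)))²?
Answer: 185761/1849 ≈ 100.47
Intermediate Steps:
(-10 + 1/(H + (1 - 9)))² = (-10 + 1/(-35 + (1 - 9)))² = (-10 + 1/(-35 - 8))² = (-10 + 1/(-43))² = (-10 - 1/43)² = (-431/43)² = 185761/1849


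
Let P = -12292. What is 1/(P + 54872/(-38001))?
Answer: -38001/467163164 ≈ -8.1344e-5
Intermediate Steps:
1/(P + 54872/(-38001)) = 1/(-12292 + 54872/(-38001)) = 1/(-12292 + 54872*(-1/38001)) = 1/(-12292 - 54872/38001) = 1/(-467163164/38001) = -38001/467163164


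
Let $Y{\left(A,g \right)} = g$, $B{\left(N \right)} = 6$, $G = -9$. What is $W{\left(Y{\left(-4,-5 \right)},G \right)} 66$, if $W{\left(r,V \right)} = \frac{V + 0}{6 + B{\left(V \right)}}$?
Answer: $- \frac{99}{2} \approx -49.5$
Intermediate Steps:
$W{\left(r,V \right)} = \frac{V}{12}$ ($W{\left(r,V \right)} = \frac{V + 0}{6 + 6} = \frac{V}{12}$)
$W{\left(Y{\left(-4,-5 \right)},G \right)} 66 = \frac{1}{12} \left(-9\right) 66 = \left(- \frac{3}{4}\right) 66 = - \frac{99}{2}$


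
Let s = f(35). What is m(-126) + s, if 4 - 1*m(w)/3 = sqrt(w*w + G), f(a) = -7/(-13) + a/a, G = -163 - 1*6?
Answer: 176/13 - 3*sqrt(15707) ≈ -362.44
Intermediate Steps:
G = -169 (G = -163 - 6 = -169)
f(a) = 20/13 (f(a) = -7*(-1/13) + 1 = 7/13 + 1 = 20/13)
m(w) = 12 - 3*sqrt(-169 + w**2) (m(w) = 12 - 3*sqrt(w*w - 169) = 12 - 3*sqrt(w**2 - 169) = 12 - 3*sqrt(-169 + w**2))
s = 20/13 ≈ 1.5385
m(-126) + s = (12 - 3*sqrt(-169 + (-126)**2)) + 20/13 = (12 - 3*sqrt(-169 + 15876)) + 20/13 = (12 - 3*sqrt(15707)) + 20/13 = 176/13 - 3*sqrt(15707)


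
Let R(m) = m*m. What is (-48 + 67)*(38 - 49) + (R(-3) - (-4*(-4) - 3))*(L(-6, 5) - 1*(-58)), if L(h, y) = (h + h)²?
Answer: -1017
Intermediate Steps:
R(m) = m²
L(h, y) = 4*h² (L(h, y) = (2*h)² = 4*h²)
(-48 + 67)*(38 - 49) + (R(-3) - (-4*(-4) - 3))*(L(-6, 5) - 1*(-58)) = (-48 + 67)*(38 - 49) + ((-3)² - (-4*(-4) - 3))*(4*(-6)² - 1*(-58)) = 19*(-11) + (9 - (16 - 3))*(4*36 + 58) = -209 + (9 - 1*13)*(144 + 58) = -209 + (9 - 13)*202 = -209 - 4*202 = -209 - 808 = -1017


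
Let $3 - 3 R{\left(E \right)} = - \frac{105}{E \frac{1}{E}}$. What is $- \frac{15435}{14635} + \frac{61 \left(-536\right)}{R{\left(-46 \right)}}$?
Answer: $- \frac{23953081}{26343} \approx -909.28$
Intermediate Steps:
$R{\left(E \right)} = 36$ ($R{\left(E \right)} = 1 - \frac{\left(-105\right) \frac{1}{E \frac{1}{E}}}{3} = 1 - \frac{\left(-105\right) 1^{-1}}{3} = 1 - \frac{\left(-105\right) 1}{3} = 1 - -35 = 1 + 35 = 36$)
$- \frac{15435}{14635} + \frac{61 \left(-536\right)}{R{\left(-46 \right)}} = - \frac{15435}{14635} + \frac{61 \left(-536\right)}{36} = \left(-15435\right) \frac{1}{14635} - \frac{8174}{9} = - \frac{3087}{2927} - \frac{8174}{9} = - \frac{23953081}{26343}$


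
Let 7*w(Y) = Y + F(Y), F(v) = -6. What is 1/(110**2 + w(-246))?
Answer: 1/12064 ≈ 8.2891e-5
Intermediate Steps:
w(Y) = -6/7 + Y/7 (w(Y) = (Y - 6)/7 = (-6 + Y)/7 = -6/7 + Y/7)
1/(110**2 + w(-246)) = 1/(110**2 + (-6/7 + (1/7)*(-246))) = 1/(12100 + (-6/7 - 246/7)) = 1/(12100 - 36) = 1/12064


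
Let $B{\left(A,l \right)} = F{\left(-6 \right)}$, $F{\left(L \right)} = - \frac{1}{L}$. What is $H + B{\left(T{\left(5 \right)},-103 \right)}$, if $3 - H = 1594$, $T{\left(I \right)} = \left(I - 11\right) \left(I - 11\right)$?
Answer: $- \frac{9545}{6} \approx -1590.8$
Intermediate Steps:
$T{\left(I \right)} = \left(-11 + I\right)^{2}$ ($T{\left(I \right)} = \left(-11 + I\right) \left(-11 + I\right) = \left(-11 + I\right)^{2}$)
$B{\left(A,l \right)} = \frac{1}{6}$ ($B{\left(A,l \right)} = - \frac{1}{-6} = \left(-1\right) \left(- \frac{1}{6}\right) = \frac{1}{6}$)
$H = -1591$ ($H = 3 - 1594 = -1591$)
$H + B{\left(T{\left(5 \right)},-103 \right)} = -1591 + \frac{1}{6} = - \frac{9545}{6}$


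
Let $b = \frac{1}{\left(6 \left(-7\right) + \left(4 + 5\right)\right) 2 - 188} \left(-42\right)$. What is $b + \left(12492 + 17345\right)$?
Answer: $\frac{3789320}{127} \approx 29837.0$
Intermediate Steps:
$b = \frac{21}{127}$ ($b = \frac{1}{\left(-42 + 9\right) 2 - 188} \left(-42\right) = \frac{1}{\left(-33\right) 2 - 188} \left(-42\right) = \frac{1}{-66 - 188} \left(-42\right) = \frac{1}{-254} \left(-42\right) = \left(- \frac{1}{254}\right) \left(-42\right) = \frac{21}{127} \approx 0.16535$)
$b + \left(12492 + 17345\right) = \frac{21}{127} + \left(12492 + 17345\right) = \frac{21}{127} + 29837 = \frac{3789320}{127}$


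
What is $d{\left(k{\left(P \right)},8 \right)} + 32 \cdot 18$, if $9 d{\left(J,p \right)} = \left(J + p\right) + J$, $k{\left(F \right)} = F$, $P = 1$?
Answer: $\frac{5194}{9} \approx 577.11$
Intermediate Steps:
$d{\left(J,p \right)} = \frac{p}{9} + \frac{2 J}{9}$ ($d{\left(J,p \right)} = \frac{\left(J + p\right) + J}{9} = \frac{p + 2 J}{9} = \frac{p}{9} + \frac{2 J}{9}$)
$d{\left(k{\left(P \right)},8 \right)} + 32 \cdot 18 = \left(\frac{1}{9} \cdot 8 + \frac{2}{9} \cdot 1\right) + 32 \cdot 18 = \left(\frac{8}{9} + \frac{2}{9}\right) + 576 = \frac{10}{9} + 576 = \frac{5194}{9}$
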